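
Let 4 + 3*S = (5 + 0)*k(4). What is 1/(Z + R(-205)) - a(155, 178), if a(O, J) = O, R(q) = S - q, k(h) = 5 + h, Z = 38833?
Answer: -18159022/117155 ≈ -155.00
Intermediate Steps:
S = 41/3 (S = -4/3 + ((5 + 0)*(5 + 4))/3 = -4/3 + (5*9)/3 = -4/3 + (⅓)*45 = -4/3 + 15 = 41/3 ≈ 13.667)
R(q) = 41/3 - q
1/(Z + R(-205)) - a(155, 178) = 1/(38833 + (41/3 - 1*(-205))) - 1*155 = 1/(38833 + (41/3 + 205)) - 155 = 1/(38833 + 656/3) - 155 = 1/(117155/3) - 155 = 3/117155 - 155 = -18159022/117155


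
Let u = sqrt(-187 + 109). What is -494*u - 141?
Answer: -141 - 494*I*sqrt(78) ≈ -141.0 - 4362.9*I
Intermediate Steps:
u = I*sqrt(78) (u = sqrt(-78) = I*sqrt(78) ≈ 8.8318*I)
-494*u - 141 = -494*I*sqrt(78) - 141 = -141 - 494*I*sqrt(78)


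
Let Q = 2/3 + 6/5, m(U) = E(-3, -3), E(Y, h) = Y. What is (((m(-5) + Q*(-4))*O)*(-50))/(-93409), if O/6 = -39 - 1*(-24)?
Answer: 47100/93409 ≈ 0.50423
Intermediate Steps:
m(U) = -3
O = -90 (O = 6*(-39 - 1*(-24)) = 6*(-39 + 24) = 6*(-15) = -90)
Q = 28/15 (Q = 2*(1/3) + 6*(1/5) = 2/3 + 6/5 = 28/15 ≈ 1.8667)
(((m(-5) + Q*(-4))*O)*(-50))/(-93409) = (((-3 + (28/15)*(-4))*(-90))*(-50))/(-93409) = (((-3 - 112/15)*(-90))*(-50))*(-1/93409) = (-157/15*(-90)*(-50))*(-1/93409) = (942*(-50))*(-1/93409) = -47100*(-1/93409) = 47100/93409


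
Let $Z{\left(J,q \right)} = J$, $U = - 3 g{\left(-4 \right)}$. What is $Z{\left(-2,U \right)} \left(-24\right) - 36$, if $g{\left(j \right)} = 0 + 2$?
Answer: $12$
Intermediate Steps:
$g{\left(j \right)} = 2$
$U = -6$ ($U = \left(-3\right) 2 = -6$)
$Z{\left(-2,U \right)} \left(-24\right) - 36 = \left(-2\right) \left(-24\right) - 36 = 48 - 36 = 12$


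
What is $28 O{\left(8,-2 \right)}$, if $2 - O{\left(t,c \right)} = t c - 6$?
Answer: $672$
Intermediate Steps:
$O{\left(t,c \right)} = 8 - c t$ ($O{\left(t,c \right)} = 2 - \left(t c - 6\right) = 2 - \left(c t - 6\right) = 2 - \left(-6 + c t\right) = 8 - c t$)
$28 O{\left(8,-2 \right)} = 28 \left(8 - \left(-2\right) 8\right) = 28 \left(8 + 16\right) = 28 \cdot 24 = 672$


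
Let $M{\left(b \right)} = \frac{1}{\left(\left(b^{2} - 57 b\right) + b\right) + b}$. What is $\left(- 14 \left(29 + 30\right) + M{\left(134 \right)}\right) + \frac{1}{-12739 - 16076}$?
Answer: $- \frac{251959379111}{305035590} \approx -826.0$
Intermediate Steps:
$M{\left(b \right)} = \frac{1}{b^{2} - 55 b}$ ($M{\left(b \right)} = \frac{1}{\left(b^{2} - 56 b\right) + b} = \frac{1}{b^{2} - 55 b}$)
$\left(- 14 \left(29 + 30\right) + M{\left(134 \right)}\right) + \frac{1}{-12739 - 16076} = \left(- 14 \left(29 + 30\right) + \frac{1}{134 \left(-55 + 134\right)}\right) + \frac{1}{-12739 - 16076} = \left(\left(-14\right) 59 + \frac{1}{134 \cdot 79}\right) + \frac{1}{-28815} = \left(-826 + \frac{1}{134} \cdot \frac{1}{79}\right) - \frac{1}{28815} = \left(-826 + \frac{1}{10586}\right) - \frac{1}{28815} = - \frac{8744035}{10586} - \frac{1}{28815} = - \frac{251959379111}{305035590}$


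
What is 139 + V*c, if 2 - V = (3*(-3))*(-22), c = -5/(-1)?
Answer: -841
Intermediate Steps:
c = 5 (c = -1*(-5) = 5)
V = -196 (V = 2 - 3*(-3)*(-22) = 2 - (-9)*(-22) = 2 - 1*198 = 2 - 198 = -196)
139 + V*c = 139 - 196*5 = 139 - 980 = -841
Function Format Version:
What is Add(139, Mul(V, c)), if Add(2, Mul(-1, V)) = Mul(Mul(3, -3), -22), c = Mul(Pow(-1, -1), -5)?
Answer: -841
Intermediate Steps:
c = 5 (c = Mul(-1, -5) = 5)
V = -196 (V = Add(2, Mul(-1, Mul(Mul(3, -3), -22))) = Add(2, Mul(-1, Mul(-9, -22))) = Add(2, Mul(-1, 198)) = Add(2, -198) = -196)
Add(139, Mul(V, c)) = Add(139, Mul(-196, 5)) = Add(139, -980) = -841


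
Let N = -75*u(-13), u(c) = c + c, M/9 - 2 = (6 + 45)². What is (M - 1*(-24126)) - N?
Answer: 45603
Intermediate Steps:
M = 23427 (M = 18 + 9*(6 + 45)² = 18 + 9*51² = 18 + 9*2601 = 18 + 23409 = 23427)
u(c) = 2*c
N = 1950 (N = -150*(-13) = -75*(-26) = 1950)
(M - 1*(-24126)) - N = (23427 - 1*(-24126)) - 1*1950 = (23427 + 24126) - 1950 = 47553 - 1950 = 45603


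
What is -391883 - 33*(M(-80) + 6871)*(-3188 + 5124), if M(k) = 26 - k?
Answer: -446138459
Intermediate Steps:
-391883 - 33*(M(-80) + 6871)*(-3188 + 5124) = -391883 - 33*((26 - 1*(-80)) + 6871)*(-3188 + 5124) = -391883 - 33*((26 + 80) + 6871)*1936 = -391883 - 33*(106 + 6871)*1936 = -391883 - 33*6977*1936 = -391883 - 33*13507472 = -391883 - 1*445746576 = -391883 - 445746576 = -446138459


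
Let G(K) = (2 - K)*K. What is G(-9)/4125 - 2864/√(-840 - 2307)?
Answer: -3/125 + 2864*I*√3147/3147 ≈ -0.024 + 51.053*I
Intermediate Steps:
G(K) = K*(2 - K)
G(-9)/4125 - 2864/√(-840 - 2307) = -9*(2 - 1*(-9))/4125 - 2864/√(-840 - 2307) = -9*(2 + 9)*(1/4125) - 2864*(-I*√3147/3147) = -9*11*(1/4125) - 2864*(-I*√3147/3147) = -99*1/4125 - (-2864)*I*√3147/3147 = -3/125 + 2864*I*√3147/3147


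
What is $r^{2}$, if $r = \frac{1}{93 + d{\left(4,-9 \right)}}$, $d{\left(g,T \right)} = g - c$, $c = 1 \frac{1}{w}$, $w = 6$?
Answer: $\frac{36}{337561} \approx 0.00010665$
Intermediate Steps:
$c = \frac{1}{6}$ ($c = 1 \cdot \frac{1}{6} = \frac{1}{6} \approx 0.16667$)
$d{\left(g,T \right)} = - \frac{1}{6} + g$ ($d{\left(g,T \right)} = g - \frac{1}{6} = - \frac{1}{6} + g$)
$r = \frac{6}{581}$ ($r = \frac{1}{93 + \left(- \frac{1}{6} + 4\right)} = \frac{1}{93 + \frac{23}{6}} = \frac{1}{\frac{581}{6}} = \frac{6}{581} \approx 0.010327$)
$r^{2} = \left(\frac{6}{581}\right)^{2} = \frac{36}{337561}$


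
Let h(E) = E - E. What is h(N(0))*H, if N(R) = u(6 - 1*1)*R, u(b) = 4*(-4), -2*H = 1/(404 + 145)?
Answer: 0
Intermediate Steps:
H = -1/1098 (H = -1/(2*(404 + 145)) = -½/549 = -½*1/549 = -1/1098 ≈ -0.00091075)
u(b) = -16
N(R) = -16*R
h(E) = 0
h(N(0))*H = 0*(-1/1098) = 0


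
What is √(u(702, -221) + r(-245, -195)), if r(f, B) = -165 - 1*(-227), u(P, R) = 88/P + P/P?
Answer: √864123/117 ≈ 7.9451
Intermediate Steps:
u(P, R) = 1 + 88/P (u(P, R) = 88/P + 1 = 1 + 88/P)
r(f, B) = 62 (r(f, B) = -165 + 227 = 62)
√(u(702, -221) + r(-245, -195)) = √((88 + 702)/702 + 62) = √((1/702)*790 + 62) = √(395/351 + 62) = √(22157/351) = √864123/117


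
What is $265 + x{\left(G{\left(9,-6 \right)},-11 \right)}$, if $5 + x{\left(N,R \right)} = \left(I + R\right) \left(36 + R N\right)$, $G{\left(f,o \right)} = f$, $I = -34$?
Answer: $3095$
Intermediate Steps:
$x{\left(N,R \right)} = -5 + \left(-34 + R\right) \left(36 + N R\right)$ ($x{\left(N,R \right)} = -5 + \left(-34 + R\right) \left(36 + R N\right) = -5 + \left(-34 + R\right) \left(36 + N R\right)$)
$265 + x{\left(G{\left(9,-6 \right)},-11 \right)} = 265 + \left(-1229 + 36 \left(-11\right) + 9 \left(-11\right)^{2} - 306 \left(-11\right)\right) = 265 + \left(-1229 - 396 + 9 \cdot 121 + 3366\right) = 265 + \left(-1229 - 396 + 1089 + 3366\right) = 265 + 2830 = 3095$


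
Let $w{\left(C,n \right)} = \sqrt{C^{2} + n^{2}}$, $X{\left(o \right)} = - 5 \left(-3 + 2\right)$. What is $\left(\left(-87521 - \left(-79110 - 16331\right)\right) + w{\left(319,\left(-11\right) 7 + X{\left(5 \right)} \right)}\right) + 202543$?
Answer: $210463 + \sqrt{106945} \approx 2.1079 \cdot 10^{5}$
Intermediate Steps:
$X{\left(o \right)} = 5$ ($X{\left(o \right)} = \left(-5\right) \left(-1\right) = 5$)
$\left(\left(-87521 - \left(-79110 - 16331\right)\right) + w{\left(319,\left(-11\right) 7 + X{\left(5 \right)} \right)}\right) + 202543 = \left(\left(-87521 - \left(-79110 - 16331\right)\right) + \sqrt{319^{2} + \left(\left(-11\right) 7 + 5\right)^{2}}\right) + 202543 = \left(\left(-87521 - \left(-79110 - 16331\right)\right) + \sqrt{101761 + \left(-77 + 5\right)^{2}}\right) + 202543 = \left(\left(-87521 - -95441\right) + \sqrt{101761 + \left(-72\right)^{2}}\right) + 202543 = \left(\left(-87521 + 95441\right) + \sqrt{101761 + 5184}\right) + 202543 = \left(7920 + \sqrt{106945}\right) + 202543 = 210463 + \sqrt{106945}$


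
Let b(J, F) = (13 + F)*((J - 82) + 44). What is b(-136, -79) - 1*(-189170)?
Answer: 200654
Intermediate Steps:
b(J, F) = (-38 + J)*(13 + F) (b(J, F) = (13 + F)*((-82 + J) + 44) = (13 + F)*(-38 + J) = (-38 + J)*(13 + F))
b(-136, -79) - 1*(-189170) = (-494 - 38*(-79) + 13*(-136) - 79*(-136)) - 1*(-189170) = (-494 + 3002 - 1768 + 10744) + 189170 = 11484 + 189170 = 200654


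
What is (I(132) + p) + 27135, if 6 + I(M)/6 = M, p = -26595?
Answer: 1296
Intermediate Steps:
I(M) = -36 + 6*M
(I(132) + p) + 27135 = ((-36 + 6*132) - 26595) + 27135 = ((-36 + 792) - 26595) + 27135 = (756 - 26595) + 27135 = -25839 + 27135 = 1296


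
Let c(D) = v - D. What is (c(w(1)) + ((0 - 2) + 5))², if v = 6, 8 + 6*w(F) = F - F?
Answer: 961/9 ≈ 106.78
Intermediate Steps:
w(F) = -4/3 (w(F) = -4/3 + (F - F)/6 = -4/3 + (⅙)*0 = -4/3 + 0 = -4/3)
c(D) = 6 - D
(c(w(1)) + ((0 - 2) + 5))² = ((6 - 1*(-4/3)) + ((0 - 2) + 5))² = ((6 + 4/3) + (-2 + 5))² = (22/3 + 3)² = (31/3)² = 961/9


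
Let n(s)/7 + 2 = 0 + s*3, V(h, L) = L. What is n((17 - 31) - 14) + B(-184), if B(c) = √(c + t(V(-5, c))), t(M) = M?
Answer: -602 + 4*I*√23 ≈ -602.0 + 19.183*I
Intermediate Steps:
B(c) = √2*√c (B(c) = √(c + c) = √(2*c) = √2*√c)
n(s) = -14 + 21*s (n(s) = -14 + 7*(0 + s*3) = -14 + 7*(0 + 3*s) = -14 + 7*(3*s) = -14 + 21*s)
n((17 - 31) - 14) + B(-184) = (-14 + 21*((17 - 31) - 14)) + √2*√(-184) = (-14 + 21*(-14 - 14)) + √2*(2*I*√46) = (-14 + 21*(-28)) + 4*I*√23 = (-14 - 588) + 4*I*√23 = -602 + 4*I*√23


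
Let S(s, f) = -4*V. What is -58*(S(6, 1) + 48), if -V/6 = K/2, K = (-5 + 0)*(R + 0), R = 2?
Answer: 4176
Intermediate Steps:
K = -10 (K = (-5 + 0)*(2 + 0) = -5*2 = -10)
V = 30 (V = -(-60)/2 = -6*(-5) = 30)
S(s, f) = -120 (S(s, f) = -4*30 = -120)
-58*(S(6, 1) + 48) = -58*(-120 + 48) = -58*(-72) = 4176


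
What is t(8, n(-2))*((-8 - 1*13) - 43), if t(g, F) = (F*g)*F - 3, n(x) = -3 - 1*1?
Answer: -8000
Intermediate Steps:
n(x) = -4 (n(x) = -3 - 1 = -4)
t(g, F) = -3 + g*F² (t(g, F) = g*F² - 3 = -3 + g*F²)
t(8, n(-2))*((-8 - 1*13) - 43) = (-3 + 8*(-4)²)*((-8 - 1*13) - 43) = (-3 + 8*16)*((-8 - 13) - 43) = (-3 + 128)*(-21 - 43) = 125*(-64) = -8000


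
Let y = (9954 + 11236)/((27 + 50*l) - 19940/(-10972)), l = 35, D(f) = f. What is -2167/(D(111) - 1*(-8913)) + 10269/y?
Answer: 1386582798511/1608934080 ≈ 861.80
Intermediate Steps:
y = 29062085/2439648 (y = (9954 + 11236)/((27 + 50*35) - 19940/(-10972)) = 21190/((27 + 1750) - 19940*(-1/10972)) = 21190/(1777 + 4985/2743) = 21190/(4879296/2743) = 21190*(2743/4879296) = 29062085/2439648 ≈ 11.912)
-2167/(D(111) - 1*(-8913)) + 10269/y = -2167/(111 - 1*(-8913)) + 10269/(29062085/2439648) = -2167/(111 + 8913) + 10269*(2439648/29062085) = -2167/9024 + 153697824/178295 = 1386582798511/1608934080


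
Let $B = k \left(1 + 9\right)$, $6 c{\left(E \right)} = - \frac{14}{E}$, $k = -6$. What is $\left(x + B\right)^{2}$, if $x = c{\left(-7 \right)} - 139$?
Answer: $\frac{355216}{9} \approx 39468.0$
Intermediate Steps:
$c{\left(E \right)} = - \frac{7}{3 E}$ ($c{\left(E \right)} = \frac{\left(-14\right) \frac{1}{E}}{6} = - \frac{7}{3 E}$)
$B = -60$ ($B = - 6 \left(1 + 9\right) = \left(-6\right) 10 = -60$)
$x = - \frac{416}{3}$ ($x = - \frac{7}{3 \left(-7\right)} - 139 = \left(- \frac{7}{3}\right) \left(- \frac{1}{7}\right) - 139 = \frac{1}{3} - 139 = - \frac{416}{3} \approx -138.67$)
$\left(x + B\right)^{2} = \left(- \frac{416}{3} - 60\right)^{2} = \left(- \frac{596}{3}\right)^{2} = \frac{355216}{9}$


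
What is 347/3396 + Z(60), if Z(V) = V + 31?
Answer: 309383/3396 ≈ 91.102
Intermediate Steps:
Z(V) = 31 + V
347/3396 + Z(60) = 347/3396 + (31 + 60) = 347*(1/3396) + 91 = 347/3396 + 91 = 309383/3396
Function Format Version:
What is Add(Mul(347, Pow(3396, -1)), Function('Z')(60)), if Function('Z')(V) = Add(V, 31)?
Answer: Rational(309383, 3396) ≈ 91.102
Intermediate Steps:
Function('Z')(V) = Add(31, V)
Add(Mul(347, Pow(3396, -1)), Function('Z')(60)) = Add(Mul(347, Pow(3396, -1)), Add(31, 60)) = Add(Mul(347, Rational(1, 3396)), 91) = Add(Rational(347, 3396), 91) = Rational(309383, 3396)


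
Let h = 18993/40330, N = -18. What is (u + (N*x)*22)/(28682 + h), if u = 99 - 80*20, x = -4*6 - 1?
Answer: 338731670/1156764053 ≈ 0.29283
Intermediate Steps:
x = -25 (x = -24 - 1 = -25)
h = 18993/40330 (h = 18993*(1/40330) = 18993/40330 ≈ 0.47094)
u = -1501 (u = 99 - 1600 = -1501)
(u + (N*x)*22)/(28682 + h) = (-1501 - 18*(-25)*22)/(28682 + 18993/40330) = (-1501 + 450*22)/(1156764053/40330) = (-1501 + 9900)*(40330/1156764053) = 8399*(40330/1156764053) = 338731670/1156764053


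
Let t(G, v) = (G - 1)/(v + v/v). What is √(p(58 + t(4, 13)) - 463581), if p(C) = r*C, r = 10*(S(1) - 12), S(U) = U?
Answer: 2*I*√5757311/7 ≈ 685.55*I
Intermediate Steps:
t(G, v) = (-1 + G)/(1 + v) (t(G, v) = (-1 + G)/(v + 1) = (-1 + G)/(1 + v))
r = -110 (r = 10*(1 - 12) = 10*(-11) = -110)
p(C) = -110*C
√(p(58 + t(4, 13)) - 463581) = √(-110*(58 + (-1 + 4)/(1 + 13)) - 463581) = √(-110*(58 + 3/14) - 463581) = √(-110*815/14 - 463581) = √(-44825/7 - 463581) = √(-3289892/7) = 2*I*√5757311/7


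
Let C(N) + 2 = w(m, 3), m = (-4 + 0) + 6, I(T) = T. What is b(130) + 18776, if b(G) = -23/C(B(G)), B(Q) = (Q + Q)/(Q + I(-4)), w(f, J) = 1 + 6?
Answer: 93857/5 ≈ 18771.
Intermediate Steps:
m = 2 (m = -4 + 6 = 2)
w(f, J) = 7
B(Q) = 2*Q/(-4 + Q) (B(Q) = (Q + Q)/(Q - 4) = (2*Q)/(-4 + Q) = 2*Q/(-4 + Q))
C(N) = 5 (C(N) = -2 + 7 = 5)
b(G) = -23/5
b(130) + 18776 = -23/5 + 18776 = 93857/5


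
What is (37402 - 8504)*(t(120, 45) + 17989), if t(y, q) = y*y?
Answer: 935977322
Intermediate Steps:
t(y, q) = y**2
(37402 - 8504)*(t(120, 45) + 17989) = (37402 - 8504)*(120**2 + 17989) = 28898*(14400 + 17989) = 28898*32389 = 935977322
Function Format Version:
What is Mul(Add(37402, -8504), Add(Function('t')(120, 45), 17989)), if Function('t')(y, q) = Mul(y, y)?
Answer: 935977322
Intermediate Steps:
Function('t')(y, q) = Pow(y, 2)
Mul(Add(37402, -8504), Add(Function('t')(120, 45), 17989)) = Mul(Add(37402, -8504), Add(Pow(120, 2), 17989)) = Mul(28898, Add(14400, 17989)) = Mul(28898, 32389) = 935977322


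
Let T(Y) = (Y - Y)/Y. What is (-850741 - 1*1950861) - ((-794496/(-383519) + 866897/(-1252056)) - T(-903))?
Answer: -1345294264459845761/480187265064 ≈ -2.8016e+6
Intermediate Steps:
T(Y) = 0 (T(Y) = 0/Y = 0)
(-850741 - 1*1950861) - ((-794496/(-383519) + 866897/(-1252056)) - T(-903)) = (-850741 - 1*1950861) - ((-794496/(-383519) + 866897/(-1252056)) - 1*0) = (-850741 - 1950861) - ((-794496*(-1/383519) + 866897*(-1/1252056)) + 0) = -2801602 - ((794496/383519 - 866897/1252056) + 0) = -2801602 - (662282013233/480187265064 + 0) = -2801602 - 1*662282013233/480187265064 = -2801602 - 662282013233/480187265064 = -1345294264459845761/480187265064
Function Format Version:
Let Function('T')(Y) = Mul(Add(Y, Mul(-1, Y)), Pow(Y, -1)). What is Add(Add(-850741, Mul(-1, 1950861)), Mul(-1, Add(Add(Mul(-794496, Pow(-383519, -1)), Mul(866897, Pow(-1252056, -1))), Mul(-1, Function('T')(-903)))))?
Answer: Rational(-1345294264459845761, 480187265064) ≈ -2.8016e+6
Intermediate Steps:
Function('T')(Y) = 0 (Function('T')(Y) = Mul(0, Pow(Y, -1)) = 0)
Add(Add(-850741, Mul(-1, 1950861)), Mul(-1, Add(Add(Mul(-794496, Pow(-383519, -1)), Mul(866897, Pow(-1252056, -1))), Mul(-1, Function('T')(-903))))) = Add(Add(-850741, Mul(-1, 1950861)), Mul(-1, Add(Add(Mul(-794496, Pow(-383519, -1)), Mul(866897, Pow(-1252056, -1))), Mul(-1, 0)))) = Add(Add(-850741, -1950861), Mul(-1, Add(Add(Mul(-794496, Rational(-1, 383519)), Mul(866897, Rational(-1, 1252056))), 0))) = Add(-2801602, Mul(-1, Add(Add(Rational(794496, 383519), Rational(-866897, 1252056)), 0))) = Add(-2801602, Mul(-1, Add(Rational(662282013233, 480187265064), 0))) = Add(-2801602, Mul(-1, Rational(662282013233, 480187265064))) = Add(-2801602, Rational(-662282013233, 480187265064)) = Rational(-1345294264459845761, 480187265064)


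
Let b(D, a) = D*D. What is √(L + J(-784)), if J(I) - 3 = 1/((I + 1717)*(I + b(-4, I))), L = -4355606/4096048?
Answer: √20660304828310873/103286832 ≈ 1.3916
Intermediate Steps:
L = -2177803/2048024 (L = -4355606*1/4096048 = -2177803/2048024 ≈ -1.0634)
b(D, a) = D²
J(I) = 3 + 1/((16 + I)*(1717 + I)) (J(I) = 3 + 1/((I + 1717)*(I + (-4)²)) = 3 + 1/((1717 + I)*(I + 16)) = 3 + 1/((1717 + I)*(16 + I)) = 3 + 1/((16 + I)*(1717 + I)))
√(L + J(-784)) = √(-2177803/2048024 + (82417 + 3*(-784)² + 5199*(-784))/(27472 + (-784)² + 1733*(-784))) = √(-2177803/2048024 + (82417 + 3*614656 - 4076016)/(27472 + 614656 - 1358672)) = √(-2177803/2048024 + (82417 + 1843968 - 4076016)/(-716544)) = √(-2177803/2048024 - 1/716544*(-2149631)) = √(-2177803/2048024 + 2149631/716544) = √(355250525789/183437413632) = √20660304828310873/103286832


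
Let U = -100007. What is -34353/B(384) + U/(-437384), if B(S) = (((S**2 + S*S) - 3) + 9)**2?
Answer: 241618235648181/1056727358418056 ≈ 0.22865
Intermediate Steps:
B(S) = (6 + 2*S**2)**2 (B(S) = (((S**2 + S**2) - 3) + 9)**2 = ((2*S**2 - 3) + 9)**2 = ((-3 + 2*S**2) + 9)**2 = (6 + 2*S**2)**2)
-34353/B(384) + U/(-437384) = -34353*1/(4*(3 + 384**2)**2) - 100007/(-437384) = -34353*1/(4*(3 + 147456)**2) - 100007*(-1/437384) = -34353/(4*147459**2) + 100007/437384 = -34353/(4*21744156681) + 100007/437384 = -34353/86976626724 + 100007/437384 = -34353*1/86976626724 + 100007/437384 = -3817/9664069636 + 100007/437384 = 241618235648181/1056727358418056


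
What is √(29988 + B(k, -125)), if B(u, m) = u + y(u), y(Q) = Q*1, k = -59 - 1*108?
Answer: √29654 ≈ 172.20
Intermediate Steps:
k = -167 (k = -59 - 108 = -167)
y(Q) = Q
B(u, m) = 2*u (B(u, m) = u + u = 2*u)
√(29988 + B(k, -125)) = √(29988 + 2*(-167)) = √(29988 - 334) = √29654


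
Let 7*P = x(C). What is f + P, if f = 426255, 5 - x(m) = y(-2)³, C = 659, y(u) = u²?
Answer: 2983726/7 ≈ 4.2625e+5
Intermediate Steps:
x(m) = -59 (x(m) = 5 - ((-2)²)³ = 5 - 1*4³ = 5 - 1*64 = 5 - 64 = -59)
P = -59/7 (P = (⅐)*(-59) = -59/7 ≈ -8.4286)
f + P = 426255 - 59/7 = 2983726/7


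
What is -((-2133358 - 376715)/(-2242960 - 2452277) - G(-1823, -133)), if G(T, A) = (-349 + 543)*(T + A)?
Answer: -197963991449/521693 ≈ -3.7946e+5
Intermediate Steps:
G(T, A) = 194*A + 194*T (G(T, A) = 194*(A + T) = 194*A + 194*T)
-((-2133358 - 376715)/(-2242960 - 2452277) - G(-1823, -133)) = -((-2133358 - 376715)/(-2242960 - 2452277) - (194*(-133) + 194*(-1823))) = -(-2510073/(-4695237) - (-25802 - 353662)) = -(-2510073*(-1/4695237) - 1*(-379464)) = -(278897/521693 + 379464) = -1*197963991449/521693 = -197963991449/521693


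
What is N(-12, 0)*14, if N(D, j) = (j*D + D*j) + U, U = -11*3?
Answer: -462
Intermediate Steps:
U = -33
N(D, j) = -33 + 2*D*j (N(D, j) = (j*D + D*j) - 33 = (D*j + D*j) - 33 = 2*D*j - 33 = -33 + 2*D*j)
N(-12, 0)*14 = (-33 + 2*(-12)*0)*14 = (-33 + 0)*14 = -33*14 = -462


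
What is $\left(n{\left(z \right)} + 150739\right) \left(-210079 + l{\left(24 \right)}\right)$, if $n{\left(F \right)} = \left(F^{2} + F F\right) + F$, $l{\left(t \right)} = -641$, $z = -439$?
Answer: $-112891554240$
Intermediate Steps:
$n{\left(F \right)} = F + 2 F^{2}$ ($n{\left(F \right)} = \left(F^{2} + F^{2}\right) + F = 2 F^{2} + F = F + 2 F^{2}$)
$\left(n{\left(z \right)} + 150739\right) \left(-210079 + l{\left(24 \right)}\right) = \left(- 439 \left(1 + 2 \left(-439\right)\right) + 150739\right) \left(-210079 - 641\right) = \left(- 439 \left(1 - 878\right) + 150739\right) \left(-210720\right) = \left(\left(-439\right) \left(-877\right) + 150739\right) \left(-210720\right) = \left(385003 + 150739\right) \left(-210720\right) = 535742 \left(-210720\right) = -112891554240$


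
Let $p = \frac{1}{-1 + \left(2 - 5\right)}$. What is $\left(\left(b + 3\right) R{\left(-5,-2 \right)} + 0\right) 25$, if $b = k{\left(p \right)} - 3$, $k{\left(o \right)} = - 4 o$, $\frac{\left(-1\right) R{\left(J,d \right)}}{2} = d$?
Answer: $100$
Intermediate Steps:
$R{\left(J,d \right)} = - 2 d$
$p = - \frac{1}{4}$ ($p = \frac{1}{-1 + \left(2 - 5\right)} = \frac{1}{-1 - 3} = \frac{1}{-4} = - \frac{1}{4} \approx -0.25$)
$b = -2$ ($b = \left(-4\right) \left(- \frac{1}{4}\right) - 3 = 1 - 3 = -2$)
$\left(\left(b + 3\right) R{\left(-5,-2 \right)} + 0\right) 25 = \left(\left(-2 + 3\right) \left(\left(-2\right) \left(-2\right)\right) + 0\right) 25 = \left(1 \cdot 4 + 0\right) 25 = \left(4 + 0\right) 25 = 4 \cdot 25 = 100$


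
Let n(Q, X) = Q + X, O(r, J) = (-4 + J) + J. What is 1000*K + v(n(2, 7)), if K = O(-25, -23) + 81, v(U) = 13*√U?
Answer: 31039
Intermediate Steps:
O(r, J) = -4 + 2*J
K = 31 (K = (-4 + 2*(-23)) + 81 = (-4 - 46) + 81 = -50 + 81 = 31)
1000*K + v(n(2, 7)) = 1000*31 + 13*√(2 + 7) = 31000 + 13*√9 = 31000 + 13*3 = 31000 + 39 = 31039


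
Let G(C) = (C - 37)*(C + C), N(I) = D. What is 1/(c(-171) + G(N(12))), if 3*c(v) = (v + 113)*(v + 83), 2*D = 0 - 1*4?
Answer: 3/5572 ≈ 0.00053841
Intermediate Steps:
D = -2 (D = (0 - 1*4)/2 = (0 - 4)/2 = (½)*(-4) = -2)
c(v) = (83 + v)*(113 + v)/3 (c(v) = ((v + 113)*(v + 83))/3 = ((113 + v)*(83 + v))/3 = ((83 + v)*(113 + v))/3 = (83 + v)*(113 + v)/3)
N(I) = -2
G(C) = 2*C*(-37 + C) (G(C) = (-37 + C)*(2*C) = 2*C*(-37 + C))
1/(c(-171) + G(N(12))) = 1/((9379/3 + (⅓)*(-171)² + (196/3)*(-171)) + 2*(-2)*(-37 - 2)) = 1/((9379/3 + (⅓)*29241 - 11172) + 2*(-2)*(-39)) = 1/((9379/3 + 9747 - 11172) + 156) = 1/(5104/3 + 156) = 1/(5572/3) = 3/5572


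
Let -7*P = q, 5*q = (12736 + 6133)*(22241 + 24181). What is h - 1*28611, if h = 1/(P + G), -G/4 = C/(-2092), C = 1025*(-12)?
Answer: -13107137821492859/458115334014 ≈ -28611.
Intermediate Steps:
q = 875936718/5 (q = ((12736 + 6133)*(22241 + 24181))/5 = (18869*46422)/5 = (⅕)*875936718 = 875936718/5 ≈ 1.7519e+8)
C = -12300
P = -875936718/35 (P = -⅐*875936718/5 = -875936718/35 ≈ -2.5027e+7)
G = -12300/523 (G = -(-49200)/(-2092) = -(-49200)*(-1)/2092 = -4*3075/523 = -12300/523 ≈ -23.518)
h = -18305/458115334014 (h = 1/(-875936718/35 - 12300/523) = 1/(-458115334014/18305) = -18305/458115334014 ≈ -3.9957e-8)
h - 1*28611 = -18305/458115334014 - 1*28611 = -18305/458115334014 - 28611 = -13107137821492859/458115334014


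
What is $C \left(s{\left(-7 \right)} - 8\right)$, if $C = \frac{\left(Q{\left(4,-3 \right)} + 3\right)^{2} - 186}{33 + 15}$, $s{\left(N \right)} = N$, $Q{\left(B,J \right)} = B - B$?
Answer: $\frac{885}{16} \approx 55.313$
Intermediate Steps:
$Q{\left(B,J \right)} = 0$
$C = - \frac{59}{16}$ ($C = \frac{\left(0 + 3\right)^{2} - 186}{33 + 15} = \frac{3^{2} - 186}{48} = \left(9 - 186\right) \frac{1}{48} = \left(-177\right) \frac{1}{48} = - \frac{59}{16} \approx -3.6875$)
$C \left(s{\left(-7 \right)} - 8\right) = - \frac{59 \left(-7 - 8\right)}{16} = \left(- \frac{59}{16}\right) \left(-15\right) = \frac{885}{16}$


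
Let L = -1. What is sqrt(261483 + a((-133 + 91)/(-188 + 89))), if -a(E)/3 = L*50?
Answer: sqrt(261633) ≈ 511.50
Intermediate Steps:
a(E) = 150 (a(E) = -(-3)*50 = -3*(-50) = 150)
sqrt(261483 + a((-133 + 91)/(-188 + 89))) = sqrt(261483 + 150) = sqrt(261633)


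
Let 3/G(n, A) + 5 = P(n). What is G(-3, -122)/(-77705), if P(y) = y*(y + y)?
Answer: -3/1010165 ≈ -2.9698e-6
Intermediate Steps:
P(y) = 2*y² (P(y) = y*(2*y) = 2*y²)
G(n, A) = 3/(-5 + 2*n²)
G(-3, -122)/(-77705) = (3/(-5 + 2*(-3)²))/(-77705) = (3/(-5 + 2*9))*(-1/77705) = (3/(-5 + 18))*(-1/77705) = (3/13)*(-1/77705) = -3/1010165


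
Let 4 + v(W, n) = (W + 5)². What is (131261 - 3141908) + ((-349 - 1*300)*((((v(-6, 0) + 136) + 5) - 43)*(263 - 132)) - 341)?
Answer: -11087793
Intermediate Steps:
v(W, n) = -4 + (5 + W)² (v(W, n) = -4 + (W + 5)² = -4 + (5 + W)²)
(131261 - 3141908) + ((-349 - 1*300)*((((v(-6, 0) + 136) + 5) - 43)*(263 - 132)) - 341) = (131261 - 3141908) + ((-349 - 1*300)*(((((-4 + (5 - 6)²) + 136) + 5) - 43)*(263 - 132)) - 341) = -3010647 + ((-349 - 300)*(((((-4 + (-1)²) + 136) + 5) - 43)*131) - 341) = -3010647 + (-649*((((-4 + 1) + 136) + 5) - 43)*131 - 341) = -3010647 + (-649*(((-3 + 136) + 5) - 43)*131 - 341) = -3010647 + (-649*((133 + 5) - 43)*131 - 341) = -3010647 + (-649*(138 - 43)*131 - 341) = -3010647 + (-61655*131 - 341) = -3010647 + (-649*12445 - 341) = -3010647 + (-8076805 - 341) = -3010647 - 8077146 = -11087793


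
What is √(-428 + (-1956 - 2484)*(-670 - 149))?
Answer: 2*√908983 ≈ 1906.8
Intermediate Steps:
√(-428 + (-1956 - 2484)*(-670 - 149)) = √(-428 - 4440*(-819)) = √(-428 + 3636360) = √3635932 = 2*√908983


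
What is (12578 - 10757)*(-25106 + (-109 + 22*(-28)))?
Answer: -47038251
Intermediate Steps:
(12578 - 10757)*(-25106 + (-109 + 22*(-28))) = 1821*(-25106 + (-109 - 616)) = 1821*(-25106 - 725) = 1821*(-25831) = -47038251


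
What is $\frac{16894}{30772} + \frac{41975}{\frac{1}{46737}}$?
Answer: $\frac{30184032865397}{15386} \approx 1.9618 \cdot 10^{9}$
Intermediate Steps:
$\frac{16894}{30772} + \frac{41975}{\frac{1}{46737}} = 16894 \cdot \frac{1}{30772} + 41975 \frac{1}{\frac{1}{46737}} = \frac{8447}{15386} + 41975 \cdot 46737 = \frac{8447}{15386} + 1961785575 = \frac{30184032865397}{15386}$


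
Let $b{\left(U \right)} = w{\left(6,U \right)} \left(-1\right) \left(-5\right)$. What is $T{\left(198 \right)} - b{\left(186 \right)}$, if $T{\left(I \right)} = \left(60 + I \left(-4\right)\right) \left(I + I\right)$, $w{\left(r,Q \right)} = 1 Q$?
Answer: $-290802$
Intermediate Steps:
$w{\left(r,Q \right)} = Q$
$b{\left(U \right)} = 5 U$ ($b{\left(U \right)} = U \left(-1\right) \left(-5\right) = - U \left(-5\right) = 5 U$)
$T{\left(I \right)} = 2 I \left(60 - 4 I\right)$ ($T{\left(I \right)} = \left(60 - 4 I\right) 2 I = 2 I \left(60 - 4 I\right)$)
$T{\left(198 \right)} - b{\left(186 \right)} = 8 \cdot 198 \left(15 - 198\right) - 5 \cdot 186 = 8 \cdot 198 \left(15 - 198\right) - 930 = 8 \cdot 198 \left(-183\right) - 930 = -289872 - 930 = -290802$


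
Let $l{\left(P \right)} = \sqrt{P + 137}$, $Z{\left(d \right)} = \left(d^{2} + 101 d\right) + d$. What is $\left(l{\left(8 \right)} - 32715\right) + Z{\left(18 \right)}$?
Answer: $-30555 + \sqrt{145} \approx -30543.0$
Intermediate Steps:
$Z{\left(d \right)} = d^{2} + 102 d$
$l{\left(P \right)} = \sqrt{137 + P}$
$\left(l{\left(8 \right)} - 32715\right) + Z{\left(18 \right)} = \left(\sqrt{137 + 8} - 32715\right) + 18 \left(102 + 18\right) = \left(\sqrt{145} - 32715\right) + 18 \cdot 120 = \left(-32715 + \sqrt{145}\right) + 2160 = -30555 + \sqrt{145}$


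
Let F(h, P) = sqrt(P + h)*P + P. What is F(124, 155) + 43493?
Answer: 43648 + 465*sqrt(31) ≈ 46237.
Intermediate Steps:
F(h, P) = P + P*sqrt(P + h) (F(h, P) = P*sqrt(P + h) + P = P + P*sqrt(P + h))
F(124, 155) + 43493 = 155*(1 + sqrt(155 + 124)) + 43493 = 155*(1 + sqrt(279)) + 43493 = 155*(1 + 3*sqrt(31)) + 43493 = (155 + 465*sqrt(31)) + 43493 = 43648 + 465*sqrt(31)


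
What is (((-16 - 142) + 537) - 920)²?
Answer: 292681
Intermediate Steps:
(((-16 - 142) + 537) - 920)² = ((-158 + 537) - 920)² = (379 - 920)² = (-541)² = 292681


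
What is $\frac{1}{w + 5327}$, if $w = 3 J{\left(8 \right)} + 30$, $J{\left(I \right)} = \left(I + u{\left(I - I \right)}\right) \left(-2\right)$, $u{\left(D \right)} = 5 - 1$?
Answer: $\frac{1}{5285} \approx 0.00018921$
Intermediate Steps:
$u{\left(D \right)} = 4$
$J{\left(I \right)} = -8 - 2 I$ ($J{\left(I \right)} = \left(I + 4\right) \left(-2\right) = \left(4 + I\right) \left(-2\right) = -8 - 2 I$)
$w = -42$ ($w = 3 \left(-8 - 16\right) + 30 = 3 \left(-24\right) + 30 = -72 + 30 = -42$)
$\frac{1}{w + 5327} = \frac{1}{-42 + 5327} = \frac{1}{5285}$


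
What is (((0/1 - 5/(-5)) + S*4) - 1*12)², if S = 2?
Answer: 9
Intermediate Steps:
(((0/1 - 5/(-5)) + S*4) - 1*12)² = (((0/1 - 5/(-5)) + 2*4) - 1*12)² = (((0*1 - 5*(-⅕)) + 8) - 12)² = (((0 + 1) + 8) - 12)² = ((1 + 8) - 12)² = (9 - 12)² = (-3)² = 9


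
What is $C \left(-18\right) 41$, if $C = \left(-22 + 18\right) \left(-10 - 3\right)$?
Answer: $-38376$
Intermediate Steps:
$C = 52$ ($C = \left(-4\right) \left(-13\right) = 52$)
$C \left(-18\right) 41 = 52 \left(-18\right) 41 = \left(-936\right) 41 = -38376$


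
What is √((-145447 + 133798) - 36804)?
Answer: I*√48453 ≈ 220.12*I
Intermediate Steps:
√((-145447 + 133798) - 36804) = √(-11649 - 36804) = √(-48453) = I*√48453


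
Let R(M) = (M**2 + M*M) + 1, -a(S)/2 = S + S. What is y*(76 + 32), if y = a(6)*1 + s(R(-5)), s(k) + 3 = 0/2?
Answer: -2916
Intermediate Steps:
a(S) = -4*S (a(S) = -2*(S + S) = -4*S)
R(M) = 1 + 2*M**2 (R(M) = (M**2 + M**2) + 1 = 2*M**2 + 1 = 1 + 2*M**2)
s(k) = -3 (s(k) = -3 + 0/2 = -3 + 0*(1/2) = -3 + 0 = -3)
y = -27 (y = -4*6*1 - 3 = -24*1 - 3 = -24 - 3 = -27)
y*(76 + 32) = -27*(76 + 32) = -27*108 = -2916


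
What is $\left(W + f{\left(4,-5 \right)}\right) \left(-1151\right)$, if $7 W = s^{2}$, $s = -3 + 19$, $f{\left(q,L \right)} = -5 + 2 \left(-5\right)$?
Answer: $- \frac{173801}{7} \approx -24829.0$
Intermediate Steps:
$f{\left(q,L \right)} = -15$ ($f{\left(q,L \right)} = -5 - 10 = -15$)
$s = 16$
$W = \frac{256}{7}$ ($W = \frac{16^{2}}{7} = \frac{1}{7} \cdot 256 = \frac{256}{7} \approx 36.571$)
$\left(W + f{\left(4,-5 \right)}\right) \left(-1151\right) = \left(\frac{256}{7} - 15\right) \left(-1151\right) = \frac{151}{7} \left(-1151\right) = - \frac{173801}{7}$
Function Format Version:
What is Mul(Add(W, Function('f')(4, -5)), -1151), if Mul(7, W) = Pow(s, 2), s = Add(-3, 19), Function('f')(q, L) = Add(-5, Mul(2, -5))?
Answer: Rational(-173801, 7) ≈ -24829.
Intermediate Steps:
Function('f')(q, L) = -15 (Function('f')(q, L) = Add(-5, -10) = -15)
s = 16
W = Rational(256, 7) (W = Mul(Rational(1, 7), Pow(16, 2)) = Mul(Rational(1, 7), 256) = Rational(256, 7) ≈ 36.571)
Mul(Add(W, Function('f')(4, -5)), -1151) = Mul(Add(Rational(256, 7), -15), -1151) = Mul(Rational(151, 7), -1151) = Rational(-173801, 7)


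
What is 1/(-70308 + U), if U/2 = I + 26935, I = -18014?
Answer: -1/52466 ≈ -1.9060e-5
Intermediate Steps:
U = 17842 (U = 2*(-18014 + 26935) = 2*8921 = 17842)
1/(-70308 + U) = 1/(-70308 + 17842) = 1/(-52466) = -1/52466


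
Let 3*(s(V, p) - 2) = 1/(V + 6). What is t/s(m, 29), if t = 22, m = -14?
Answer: 528/47 ≈ 11.234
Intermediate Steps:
s(V, p) = 2 + 1/(3*(6 + V)) (s(V, p) = 2 + 1/(3*(V + 6)) = 2 + 1/(3*(6 + V)))
t/s(m, 29) = 22/(((37 + 6*(-14))/(3*(6 - 14)))) = 22/(((⅓)*(37 - 84)/(-8))) = 22/(((⅓)*(-⅛)*(-47))) = 22/(47/24) = 22*(24/47) = 528/47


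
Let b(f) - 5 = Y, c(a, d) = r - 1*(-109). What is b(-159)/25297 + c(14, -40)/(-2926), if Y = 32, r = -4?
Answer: -363989/10574146 ≈ -0.034423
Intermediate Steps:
c(a, d) = 105 (c(a, d) = -4 - 1*(-109) = -4 + 109 = 105)
b(f) = 37 (b(f) = 5 + 32 = 37)
b(-159)/25297 + c(14, -40)/(-2926) = 37/25297 + 105/(-2926) = 37*(1/25297) + 105*(-1/2926) = 37/25297 - 15/418 = -363989/10574146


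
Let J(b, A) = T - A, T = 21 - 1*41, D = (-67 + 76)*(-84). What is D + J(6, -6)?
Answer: -770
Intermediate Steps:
D = -756 (D = 9*(-84) = -756)
T = -20 (T = 21 - 41 = -20)
J(b, A) = -20 - A
D + J(6, -6) = -756 + (-20 - 1*(-6)) = -756 + (-20 + 6) = -756 - 14 = -770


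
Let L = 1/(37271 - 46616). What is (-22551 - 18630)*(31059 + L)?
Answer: -569173100194/445 ≈ -1.2790e+9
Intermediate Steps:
L = -1/9345 (L = 1/(-9345) = -1/9345 ≈ -0.00010701)
(-22551 - 18630)*(31059 + L) = (-22551 - 18630)*(31059 - 1/9345) = -41181*290246354/9345 = -569173100194/445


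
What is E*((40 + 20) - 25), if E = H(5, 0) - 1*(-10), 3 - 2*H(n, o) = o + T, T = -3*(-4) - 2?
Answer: 455/2 ≈ 227.50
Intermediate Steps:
T = 10 (T = 12 - 2 = 10)
H(n, o) = -7/2 - o/2 (H(n, o) = 3/2 - (o + 10)/2 = 3/2 - (10 + o)/2 = 3/2 + (-5 - o/2) = -7/2 - o/2)
E = 13/2 (E = (-7/2 - ½*0) - 1*(-10) = (-7/2 + 0) + 10 = -7/2 + 10 = 13/2 ≈ 6.5000)
E*((40 + 20) - 25) = 13*((40 + 20) - 25)/2 = 13*(60 - 25)/2 = (13/2)*35 = 455/2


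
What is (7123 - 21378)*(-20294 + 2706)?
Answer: 250716940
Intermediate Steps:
(7123 - 21378)*(-20294 + 2706) = -14255*(-17588) = 250716940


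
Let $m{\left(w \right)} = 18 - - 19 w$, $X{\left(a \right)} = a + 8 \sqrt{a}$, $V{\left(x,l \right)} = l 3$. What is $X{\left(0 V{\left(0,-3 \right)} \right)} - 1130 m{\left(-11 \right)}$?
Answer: $215830$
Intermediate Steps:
$V{\left(x,l \right)} = 3 l$
$m{\left(w \right)} = 18 + 19 w$
$X{\left(0 V{\left(0,-3 \right)} \right)} - 1130 m{\left(-11 \right)} = \left(0 \cdot 3 \left(-3\right) + 8 \sqrt{0 \cdot 3 \left(-3\right)}\right) - 1130 \left(18 + 19 \left(-11\right)\right) = \left(0 \left(-9\right) + 8 \sqrt{0 \left(-9\right)}\right) - 1130 \left(18 - 209\right) = \left(0 + 8 \sqrt{0}\right) - -215830 = \left(0 + 8 \cdot 0\right) + 215830 = \left(0 + 0\right) + 215830 = 0 + 215830 = 215830$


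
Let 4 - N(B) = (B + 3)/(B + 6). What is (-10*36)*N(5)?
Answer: -12960/11 ≈ -1178.2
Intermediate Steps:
N(B) = 4 - (3 + B)/(6 + B) (N(B) = 4 - (B + 3)/(B + 6) = 4 - (3 + B)/(6 + B))
(-10*36)*N(5) = (-10*36)*(3*(7 + 5)/(6 + 5)) = -1080*12/11 = -360*36/11 = -12960/11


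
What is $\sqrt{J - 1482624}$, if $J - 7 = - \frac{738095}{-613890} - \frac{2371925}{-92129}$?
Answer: $\frac{i \sqrt{21077174735845917510544754}}{3770471454} \approx 1217.6 i$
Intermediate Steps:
$J = \frac{384000099035}{11311414362}$ ($J = 7 - \left(- \frac{2371925}{92129} - \frac{147619}{122778}\right) = 7 - - \frac{304820198501}{11311414362} = 7 + \left(\frac{147619}{122778} + \frac{2371925}{92129}\right) = 7 + \frac{304820198501}{11311414362} = \frac{384000099035}{11311414362} \approx 33.948$)
$\sqrt{J - 1482624} = \sqrt{\frac{384000099035}{11311414362} - 1482624} = \sqrt{- \frac{16770190406946853}{11311414362}} = \frac{i \sqrt{21077174735845917510544754}}{3770471454}$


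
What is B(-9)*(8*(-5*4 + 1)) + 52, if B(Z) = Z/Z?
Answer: -100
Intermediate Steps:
B(Z) = 1
B(-9)*(8*(-5*4 + 1)) + 52 = 1*(8*(-5*4 + 1)) + 52 = 1*(8*(-20 + 1)) + 52 = 1*(8*(-19)) + 52 = 1*(-152) + 52 = -152 + 52 = -100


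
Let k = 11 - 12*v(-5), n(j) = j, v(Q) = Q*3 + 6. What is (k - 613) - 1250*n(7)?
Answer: -9244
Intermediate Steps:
v(Q) = 6 + 3*Q (v(Q) = 3*Q + 6 = 6 + 3*Q)
k = 119 (k = 11 - 12*(6 + 3*(-5)) = 11 - 12*(6 - 15) = 11 - 12*(-9) = 11 + 108 = 119)
(k - 613) - 1250*n(7) = (119 - 613) - 1250*7 = -494 - 125*70 = -494 - 8750 = -9244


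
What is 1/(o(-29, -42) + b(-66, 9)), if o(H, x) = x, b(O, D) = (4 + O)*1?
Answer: -1/104 ≈ -0.0096154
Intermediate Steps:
b(O, D) = 4 + O
1/(o(-29, -42) + b(-66, 9)) = 1/(-42 + (4 - 66)) = 1/(-42 - 62) = 1/(-104) = -1/104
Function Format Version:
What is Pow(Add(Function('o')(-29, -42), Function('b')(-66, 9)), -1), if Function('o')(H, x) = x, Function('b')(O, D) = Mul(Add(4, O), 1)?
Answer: Rational(-1, 104) ≈ -0.0096154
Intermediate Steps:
Function('b')(O, D) = Add(4, O)
Pow(Add(Function('o')(-29, -42), Function('b')(-66, 9)), -1) = Pow(Add(-42, Add(4, -66)), -1) = Pow(Add(-42, -62), -1) = Pow(-104, -1) = Rational(-1, 104)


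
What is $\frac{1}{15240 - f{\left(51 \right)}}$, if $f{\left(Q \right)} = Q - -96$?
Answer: $\frac{1}{15093} \approx 6.6256 \cdot 10^{-5}$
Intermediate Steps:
$f{\left(Q \right)} = 96 + Q$ ($f{\left(Q \right)} = Q + 96 = 96 + Q$)
$\frac{1}{15240 - f{\left(51 \right)}} = \frac{1}{15240 - \left(96 + 51\right)} = \frac{1}{15240 - 147} = \frac{1}{15093}$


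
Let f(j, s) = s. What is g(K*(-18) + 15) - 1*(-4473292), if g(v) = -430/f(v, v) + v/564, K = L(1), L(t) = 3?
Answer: 32798257277/7332 ≈ 4.4733e+6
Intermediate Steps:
K = 3
g(v) = -430/v + v/564
g(K*(-18) + 15) - 1*(-4473292) = (-430/(3*(-18) + 15) + (3*(-18) + 15)/564) - 1*(-4473292) = (-430/(-54 + 15) + (-54 + 15)/564) + 4473292 = (-430/(-39) + (1/564)*(-39)) + 4473292 = (-430*(-1/39) - 13/188) + 4473292 = (430/39 - 13/188) + 4473292 = 80333/7332 + 4473292 = 32798257277/7332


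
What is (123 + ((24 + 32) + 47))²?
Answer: 51076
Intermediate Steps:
(123 + ((24 + 32) + 47))² = (123 + (56 + 47))² = (123 + 103)² = 226² = 51076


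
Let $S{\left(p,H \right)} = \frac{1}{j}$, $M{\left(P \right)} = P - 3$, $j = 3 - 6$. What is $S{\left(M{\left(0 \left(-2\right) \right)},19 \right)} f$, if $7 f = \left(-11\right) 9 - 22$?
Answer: $\frac{121}{21} \approx 5.7619$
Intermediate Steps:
$j = -3$ ($j = 3 - 6 = -3$)
$M{\left(P \right)} = -3 + P$
$S{\left(p,H \right)} = - \frac{1}{3}$ ($S{\left(p,H \right)} = \frac{1}{-3} = - \frac{1}{3}$)
$f = - \frac{121}{7}$ ($f = \frac{\left(-11\right) 9 - 22}{7} = \frac{-99 - 22}{7} = \frac{1}{7} \left(-121\right) = - \frac{121}{7} \approx -17.286$)
$S{\left(M{\left(0 \left(-2\right) \right)},19 \right)} f = \left(- \frac{1}{3}\right) \left(- \frac{121}{7}\right) = \frac{121}{21}$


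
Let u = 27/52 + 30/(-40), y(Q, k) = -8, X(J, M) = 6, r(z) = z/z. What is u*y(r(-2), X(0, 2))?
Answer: 24/13 ≈ 1.8462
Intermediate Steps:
r(z) = 1
u = -3/13 (u = 27*(1/52) + 30*(-1/40) = 27/52 - ¾ = -3/13 ≈ -0.23077)
u*y(r(-2), X(0, 2)) = -3/13*(-8) = 24/13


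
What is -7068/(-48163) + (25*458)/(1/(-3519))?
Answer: -1940610078582/48163 ≈ -4.0293e+7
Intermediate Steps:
-7068/(-48163) + (25*458)/(1/(-3519)) = -7068*(-1/48163) + 11450/(-1/3519) = 7068/48163 + 11450*(-3519) = 7068/48163 - 40292550 = -1940610078582/48163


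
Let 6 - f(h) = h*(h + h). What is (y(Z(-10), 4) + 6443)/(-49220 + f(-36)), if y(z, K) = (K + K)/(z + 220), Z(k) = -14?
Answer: -663633/5336018 ≈ -0.12437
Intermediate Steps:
f(h) = 6 - 2*h² (f(h) = 6 - h*(h + h) = 6 - h*2*h = 6 - 2*h²)
y(z, K) = 2*K/(220 + z) (y(z, K) = (2*K)/(220 + z) = 2*K/(220 + z))
(y(Z(-10), 4) + 6443)/(-49220 + f(-36)) = (2*4/(220 - 14) + 6443)/(-49220 + (6 - 2*(-36)²)) = (2*4/206 + 6443)/(-49220 + (6 - 2*1296)) = (2*4*(1/206) + 6443)/(-49220 + (6 - 2592)) = (4/103 + 6443)/(-49220 - 2586) = (663633/103)/(-51806) = (663633/103)*(-1/51806) = -663633/5336018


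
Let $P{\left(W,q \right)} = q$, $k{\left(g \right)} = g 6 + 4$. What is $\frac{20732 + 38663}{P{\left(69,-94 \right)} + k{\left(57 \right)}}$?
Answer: $\frac{8485}{36} \approx 235.69$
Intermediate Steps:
$k{\left(g \right)} = 4 + 6 g$ ($k{\left(g \right)} = 6 g + 4 = 4 + 6 g$)
$\frac{20732 + 38663}{P{\left(69,-94 \right)} + k{\left(57 \right)}} = \frac{20732 + 38663}{-94 + \left(4 + 6 \cdot 57\right)} = \frac{59395}{-94 + \left(4 + 342\right)} = \frac{59395}{-94 + 346} = \frac{59395}{252} = 59395 \cdot \frac{1}{252} = \frac{8485}{36}$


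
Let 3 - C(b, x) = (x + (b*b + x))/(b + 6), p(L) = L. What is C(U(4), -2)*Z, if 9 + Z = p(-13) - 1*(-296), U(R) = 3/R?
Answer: 51923/54 ≈ 961.54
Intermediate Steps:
C(b, x) = 3 - (b² + 2*x)/(6 + b) (C(b, x) = 3 - (x + (b*b + x))/(b + 6) = 3 - (x + (b² + x))/(6 + b) = 3 - (x + (x + b²))/(6 + b) = 3 - (b² + 2*x)/(6 + b))
Z = 274 (Z = -9 + (-13 - 1*(-296)) = -9 + (-13 + 296) = -9 + 283 = 274)
C(U(4), -2)*Z = ((18 - (3/4)² - 2*(-2) + 3*(3/4))/(6 + 3/4))*274 = ((18 - (3*(¼))² + 4 + 3*(3*(¼)))/(6 + 3*(¼)))*274 = ((18 - (¾)² + 4 + 3*(¾))/(6 + ¾))*274 = ((18 - 1*9/16 + 4 + 9/4)/(27/4))*274 = (4*(18 - 9/16 + 4 + 9/4)/27)*274 = ((4/27)*(379/16))*274 = (379/108)*274 = 51923/54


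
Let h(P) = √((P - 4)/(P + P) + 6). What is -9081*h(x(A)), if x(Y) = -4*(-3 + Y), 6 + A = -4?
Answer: -18162*√273/13 ≈ -23084.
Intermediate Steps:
A = -10 (A = -6 - 4 = -10)
x(Y) = 12 - 4*Y
h(P) = √(6 + (-4 + P)/(2*P)) (h(P) = √((-4 + P)/((2*P)) + 6) = √((-4 + P)*(1/(2*P)) + 6) = √((-4 + P)/(2*P) + 6) = √(6 + (-4 + P)/(2*P)))
-9081*h(x(A)) = -9081*√(26 - 8/(12 - 4*(-10)))/2 = -9081*√(26 - 8/(12 + 40))/2 = -9081*√(26 - 8/52)/2 = -9081*√(26 - 8*1/52)/2 = -9081*√(26 - 2/13)/2 = -9081*√(336/13)/2 = -9081*4*√273/13/2 = -18162*√273/13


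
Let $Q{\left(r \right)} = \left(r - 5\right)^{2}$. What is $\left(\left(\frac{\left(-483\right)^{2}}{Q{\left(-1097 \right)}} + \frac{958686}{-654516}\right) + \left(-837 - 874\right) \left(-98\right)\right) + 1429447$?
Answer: $\frac{105789063442694665}{66237237372} \approx 1.5971 \cdot 10^{6}$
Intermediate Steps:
$Q{\left(r \right)} = \left(-5 + r\right)^{2}$
$\left(\left(\frac{\left(-483\right)^{2}}{Q{\left(-1097 \right)}} + \frac{958686}{-654516}\right) + \left(-837 - 874\right) \left(-98\right)\right) + 1429447 = \left(\left(\frac{\left(-483\right)^{2}}{\left(-5 - 1097\right)^{2}} + \frac{958686}{-654516}\right) + \left(-837 - 874\right) \left(-98\right)\right) + 1429447 = \left(\left(\frac{233289}{\left(-1102\right)^{2}} + 958686 \left(- \frac{1}{654516}\right)\right) - -167678\right) + 1429447 = \left(\left(\frac{233289}{1214404} - \frac{159781}{109086}\right) + 167678\right) + 1429447 = \left(- \frac{84295060835}{66237237372} + 167678\right) + 1429447 = \frac{11106443193001381}{66237237372} + 1429447 = \frac{105789063442694665}{66237237372}$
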